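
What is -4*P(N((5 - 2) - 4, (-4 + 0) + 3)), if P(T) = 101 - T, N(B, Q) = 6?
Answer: -380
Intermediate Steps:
-4*P(N((5 - 2) - 4, (-4 + 0) + 3)) = -4*(101 - 1*6) = -4*(101 - 6) = -4*95 = -380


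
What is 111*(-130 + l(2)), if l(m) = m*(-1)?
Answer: -14652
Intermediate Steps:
l(m) = -m
111*(-130 + l(2)) = 111*(-130 - 1*2) = 111*(-130 - 2) = 111*(-132) = -14652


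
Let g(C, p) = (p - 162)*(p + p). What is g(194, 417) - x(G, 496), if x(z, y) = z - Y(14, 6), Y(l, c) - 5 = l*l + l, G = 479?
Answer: 212406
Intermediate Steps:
Y(l, c) = 5 + l + l² (Y(l, c) = 5 + (l*l + l) = 5 + (l² + l) = 5 + (l + l²) = 5 + l + l²)
g(C, p) = 2*p*(-162 + p) (g(C, p) = (-162 + p)*(2*p) = 2*p*(-162 + p))
x(z, y) = -215 + z (x(z, y) = z - (5 + 14 + 14²) = z - (5 + 14 + 196) = z - 1*215 = z - 215 = -215 + z)
g(194, 417) - x(G, 496) = 2*417*(-162 + 417) - (-215 + 479) = 2*417*255 - 1*264 = 212670 - 264 = 212406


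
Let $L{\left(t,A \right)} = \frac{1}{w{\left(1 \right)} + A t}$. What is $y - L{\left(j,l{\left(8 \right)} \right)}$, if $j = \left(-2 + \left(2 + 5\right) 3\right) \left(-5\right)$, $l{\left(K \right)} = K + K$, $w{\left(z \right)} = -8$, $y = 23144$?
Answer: $\frac{35364033}{1528} \approx 23144.0$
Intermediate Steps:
$l{\left(K \right)} = 2 K$
$j = -95$ ($j = \left(-2 + 7 \cdot 3\right) \left(-5\right) = \left(-2 + 21\right) \left(-5\right) = 19 \left(-5\right) = -95$)
$L{\left(t,A \right)} = \frac{1}{-8 + A t}$
$y - L{\left(j,l{\left(8 \right)} \right)} = 23144 - \frac{1}{-8 + 2 \cdot 8 \left(-95\right)} = 23144 - \frac{1}{-8 + 16 \left(-95\right)} = 23144 - \frac{1}{-8 - 1520} = 23144 - \frac{1}{-1528} = 23144 - - \frac{1}{1528} = 23144 + \frac{1}{1528} = \frac{35364033}{1528}$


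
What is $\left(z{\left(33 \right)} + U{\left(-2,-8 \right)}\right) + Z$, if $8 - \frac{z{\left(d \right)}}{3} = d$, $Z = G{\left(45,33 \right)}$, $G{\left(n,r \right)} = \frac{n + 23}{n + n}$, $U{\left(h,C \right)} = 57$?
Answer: $- \frac{776}{45} \approx -17.244$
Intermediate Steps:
$G{\left(n,r \right)} = \frac{23 + n}{2 n}$
$Z = \frac{34}{45}$ ($Z = \frac{23 + 45}{2 \cdot 45} = \frac{1}{2} \cdot \frac{1}{45} \cdot 68 = \frac{34}{45} \approx 0.75556$)
$z{\left(d \right)} = 24 - 3 d$
$\left(z{\left(33 \right)} + U{\left(-2,-8 \right)}\right) + Z = \left(\left(24 - 99\right) + 57\right) + \frac{34}{45} = \left(-75 + 57\right) + \frac{34}{45} = -18 + \frac{34}{45} = - \frac{776}{45}$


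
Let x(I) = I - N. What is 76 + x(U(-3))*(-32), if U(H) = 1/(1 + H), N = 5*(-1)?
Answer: -68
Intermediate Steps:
N = -5
x(I) = 5 + I (x(I) = I - 1*(-5) = I + 5 = 5 + I)
76 + x(U(-3))*(-32) = 76 + (5 + 1/(1 - 3))*(-32) = 76 + (5 + 1/(-2))*(-32) = 76 + (5 - 1/2)*(-32) = 76 + (9/2)*(-32) = 76 - 144 = -68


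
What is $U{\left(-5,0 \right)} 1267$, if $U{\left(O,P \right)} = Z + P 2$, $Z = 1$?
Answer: $1267$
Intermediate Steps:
$U{\left(O,P \right)} = 1 + 2 P$ ($U{\left(O,P \right)} = 1 + P 2 = 1 + 2 P$)
$U{\left(-5,0 \right)} 1267 = \left(1 + 2 \cdot 0\right) 1267 = \left(1 + 0\right) 1267 = 1 \cdot 1267 = 1267$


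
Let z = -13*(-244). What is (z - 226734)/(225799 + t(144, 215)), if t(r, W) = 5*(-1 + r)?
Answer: -111781/113257 ≈ -0.98697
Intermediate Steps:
z = 3172
t(r, W) = -5 + 5*r
(z - 226734)/(225799 + t(144, 215)) = (3172 - 226734)/(225799 + (-5 + 5*144)) = -223562/(225799 + (-5 + 720)) = -223562/(225799 + 715) = -223562/226514 = -223562*1/226514 = -111781/113257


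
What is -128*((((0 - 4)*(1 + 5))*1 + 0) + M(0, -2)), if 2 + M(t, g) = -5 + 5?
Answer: 3328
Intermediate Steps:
M(t, g) = -2 (M(t, g) = -2 + (-5 + 5) = -2 + 0 = -2)
-128*((((0 - 4)*(1 + 5))*1 + 0) + M(0, -2)) = -128*((((0 - 4)*(1 + 5))*1 + 0) - 2) = -128*((-4*6*1 + 0) - 2) = -128*((-24*1 + 0) - 2) = -128*((-24 + 0) - 2) = -128*(-24 - 2) = -128*(-26) = 3328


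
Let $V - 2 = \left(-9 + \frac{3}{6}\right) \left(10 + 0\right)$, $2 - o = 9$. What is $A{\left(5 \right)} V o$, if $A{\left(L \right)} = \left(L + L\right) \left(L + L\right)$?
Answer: $58100$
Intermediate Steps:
$o = -7$ ($o = 2 - 9 = -7$)
$A{\left(L \right)} = 4 L^{2}$ ($A{\left(L \right)} = 2 L 2 L = 4 L^{2}$)
$V = -83$ ($V = 2 + \left(-9 + \frac{3}{6}\right) \left(10 + 0\right) = 2 + \left(-9 + 3 \cdot \frac{1}{6}\right) 10 = 2 + \left(-9 + \frac{1}{2}\right) 10 = 2 - 85 = -83$)
$A{\left(5 \right)} V o = 4 \cdot 5^{2} \left(-83\right) \left(-7\right) = 4 \cdot 25 \left(-83\right) \left(-7\right) = 100 \left(-83\right) \left(-7\right) = \left(-8300\right) \left(-7\right) = 58100$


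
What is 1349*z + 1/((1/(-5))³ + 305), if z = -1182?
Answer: -60789404107/38124 ≈ -1.5945e+6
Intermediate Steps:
1349*z + 1/((1/(-5))³ + 305) = 1349*(-1182) + 1/((1/(-5))³ + 305) = -1594518 + 1/((-⅕)³ + 305) = -1594518 + 1/(-1/125 + 305) = -1594518 + 1/(38124/125) = -1594518 + 125/38124 = -60789404107/38124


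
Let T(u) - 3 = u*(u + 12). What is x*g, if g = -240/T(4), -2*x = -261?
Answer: -31320/67 ≈ -467.46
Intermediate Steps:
x = 261/2 (x = -½*(-261) = 261/2 ≈ 130.50)
T(u) = 3 + u*(12 + u) (T(u) = 3 + u*(u + 12) = 3 + u*(12 + u))
g = -240/67 (g = -240/(3 + 4² + 12*4) = -240/(3 + 16 + 48) = -240/67 ≈ -3.5821)
x*g = (261/2)*(-240/67) = -31320/67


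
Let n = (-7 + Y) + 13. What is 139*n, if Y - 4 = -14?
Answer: -556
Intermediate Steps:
Y = -10 (Y = 4 - 14 = -10)
n = -4 (n = (-7 - 10) + 13 = -17 + 13 = -4)
139*n = 139*(-4) = -556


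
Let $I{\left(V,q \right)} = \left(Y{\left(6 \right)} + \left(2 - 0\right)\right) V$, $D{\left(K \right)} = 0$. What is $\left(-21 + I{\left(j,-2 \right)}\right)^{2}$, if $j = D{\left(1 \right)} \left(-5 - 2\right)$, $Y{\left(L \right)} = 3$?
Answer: $441$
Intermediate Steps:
$j = 0$ ($j = 0 \left(-5 - 2\right) = 0 \left(-7\right) = 0$)
$I{\left(V,q \right)} = 5 V$ ($I{\left(V,q \right)} = \left(3 + \left(2 - 0\right)\right) V = \left(3 + \left(2 + 0\right)\right) V = \left(3 + 2\right) V = 5 V$)
$\left(-21 + I{\left(j,-2 \right)}\right)^{2} = \left(-21 + 5 \cdot 0\right)^{2} = \left(-21 + 0\right)^{2} = \left(-21\right)^{2} = 441$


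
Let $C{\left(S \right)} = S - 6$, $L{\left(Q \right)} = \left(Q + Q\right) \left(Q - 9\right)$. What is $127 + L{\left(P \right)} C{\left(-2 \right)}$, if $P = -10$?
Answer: $-2913$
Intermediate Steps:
$L{\left(Q \right)} = 2 Q \left(-9 + Q\right)$
$C{\left(S \right)} = -6 + S$ ($C{\left(S \right)} = S - 6 = -6 + S$)
$127 + L{\left(P \right)} C{\left(-2 \right)} = 127 + 2 \left(-10\right) \left(-9 - 10\right) \left(-6 - 2\right) = 127 + 2 \left(-10\right) \left(-19\right) \left(-8\right) = 127 + 380 \left(-8\right) = 127 - 3040 = -2913$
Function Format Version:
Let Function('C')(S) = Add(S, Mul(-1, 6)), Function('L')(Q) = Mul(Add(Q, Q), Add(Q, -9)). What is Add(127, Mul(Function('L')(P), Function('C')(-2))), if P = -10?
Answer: -2913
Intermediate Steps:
Function('L')(Q) = Mul(2, Q, Add(-9, Q)) (Function('L')(Q) = Mul(Mul(2, Q), Add(-9, Q)) = Mul(2, Q, Add(-9, Q)))
Function('C')(S) = Add(-6, S) (Function('C')(S) = Add(S, -6) = Add(-6, S))
Add(127, Mul(Function('L')(P), Function('C')(-2))) = Add(127, Mul(Mul(2, -10, Add(-9, -10)), Add(-6, -2))) = Add(127, Mul(Mul(2, -10, -19), -8)) = Add(127, Mul(380, -8)) = Add(127, -3040) = -2913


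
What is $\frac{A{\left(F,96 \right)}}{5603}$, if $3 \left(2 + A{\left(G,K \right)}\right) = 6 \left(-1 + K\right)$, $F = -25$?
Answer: $\frac{188}{5603} \approx 0.033553$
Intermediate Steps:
$A{\left(G,K \right)} = -4 + 2 K$ ($A{\left(G,K \right)} = -2 + \frac{6 \left(-1 + K\right)}{3} = -2 + \frac{-6 + 6 K}{3} = -2 + \left(-2 + 2 K\right) = -4 + 2 K$)
$\frac{A{\left(F,96 \right)}}{5603} = \frac{-4 + 2 \cdot 96}{5603} = \left(-4 + 192\right) \frac{1}{5603} = 188 \cdot \frac{1}{5603} = \frac{188}{5603}$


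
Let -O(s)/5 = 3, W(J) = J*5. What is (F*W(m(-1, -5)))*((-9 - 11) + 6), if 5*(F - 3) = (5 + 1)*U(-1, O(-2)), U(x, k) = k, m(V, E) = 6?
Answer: 6300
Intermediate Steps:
W(J) = 5*J
O(s) = -15 (O(s) = -5*3 = -15)
F = -15 (F = 3 + ((5 + 1)*(-15))/5 = 3 + (6*(-15))/5 = 3 + (1/5)*(-90) = 3 - 18 = -15)
(F*W(m(-1, -5)))*((-9 - 11) + 6) = (-75*6)*((-9 - 11) + 6) = (-15*30)*(-20 + 6) = -450*(-14) = 6300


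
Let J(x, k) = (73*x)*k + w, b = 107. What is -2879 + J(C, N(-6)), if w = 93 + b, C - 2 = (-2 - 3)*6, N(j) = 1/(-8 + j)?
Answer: -2533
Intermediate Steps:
C = -28 (C = 2 + (-2 - 3)*6 = 2 - 5*6 = 2 - 30 = -28)
w = 200 (w = 93 + 107 = 200)
J(x, k) = 200 + 73*k*x (J(x, k) = (73*x)*k + 200 = 73*k*x + 200 = 200 + 73*k*x)
-2879 + J(C, N(-6)) = -2879 + (200 + 73*(-28)/(-8 - 6)) = -2879 + (200 + 73*(-28)/(-14)) = -2879 + (200 + 73*(-1/14)*(-28)) = -2879 + (200 + 146) = -2879 + 346 = -2533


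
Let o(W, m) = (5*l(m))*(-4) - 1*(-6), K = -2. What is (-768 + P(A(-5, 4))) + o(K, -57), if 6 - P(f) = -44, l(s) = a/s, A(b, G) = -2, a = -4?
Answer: -40664/57 ≈ -713.40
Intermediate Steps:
l(s) = -4/s
P(f) = 50 (P(f) = 6 - 1*(-44) = 6 + 44 = 50)
o(W, m) = 6 + 80/m (o(W, m) = (5*(-4/m))*(-4) - 1*(-6) = -20/m*(-4) + 6 = 80/m + 6 = 6 + 80/m)
(-768 + P(A(-5, 4))) + o(K, -57) = (-768 + 50) + (6 + 80/(-57)) = -718 + (6 + 80*(-1/57)) = -718 + (6 - 80/57) = -718 + 262/57 = -40664/57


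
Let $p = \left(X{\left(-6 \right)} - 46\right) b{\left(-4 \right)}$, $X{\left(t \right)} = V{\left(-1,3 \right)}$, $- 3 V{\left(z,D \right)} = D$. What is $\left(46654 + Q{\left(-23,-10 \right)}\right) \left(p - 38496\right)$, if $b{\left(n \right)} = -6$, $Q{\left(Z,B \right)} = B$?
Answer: $-1782453816$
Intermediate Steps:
$V{\left(z,D \right)} = - \frac{D}{3}$
$X{\left(t \right)} = -1$ ($X{\left(t \right)} = \left(- \frac{1}{3}\right) 3 = -1$)
$p = 282$ ($p = \left(-1 - 46\right) \left(-6\right) = \left(-47\right) \left(-6\right) = 282$)
$\left(46654 + Q{\left(-23,-10 \right)}\right) \left(p - 38496\right) = \left(46654 - 10\right) \left(282 - 38496\right) = 46644 \left(-38214\right) = -1782453816$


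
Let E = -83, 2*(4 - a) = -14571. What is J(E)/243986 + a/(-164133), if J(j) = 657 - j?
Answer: -1657077527/40046154138 ≈ -0.041379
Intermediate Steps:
a = 14579/2 (a = 4 - 1/2*(-14571) = 4 + 14571/2 = 14579/2 ≈ 7289.5)
J(E)/243986 + a/(-164133) = (657 - 1*(-83))/243986 + (14579/2)/(-164133) = (657 + 83)*(1/243986) + (14579/2)*(-1/164133) = 740*(1/243986) - 14579/328266 = 370/121993 - 14579/328266 = -1657077527/40046154138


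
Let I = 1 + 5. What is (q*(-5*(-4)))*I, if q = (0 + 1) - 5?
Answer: -480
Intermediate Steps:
q = -4 (q = 1 - 5 = -4)
I = 6
(q*(-5*(-4)))*I = -(-20)*(-4)*6 = -4*20*6 = -80*6 = -480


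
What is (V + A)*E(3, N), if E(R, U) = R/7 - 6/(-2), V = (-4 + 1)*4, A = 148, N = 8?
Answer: 3264/7 ≈ 466.29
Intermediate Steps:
V = -12 (V = -3*4 = -12)
E(R, U) = 3 + R/7 (E(R, U) = R*(1/7) - 6*(-1/2) = R/7 + 3 = 3 + R/7)
(V + A)*E(3, N) = (-12 + 148)*(3 + (1/7)*3) = 136*(3 + 3/7) = 136*(24/7) = 3264/7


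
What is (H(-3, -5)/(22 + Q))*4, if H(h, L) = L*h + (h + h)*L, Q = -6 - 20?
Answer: -45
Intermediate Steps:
Q = -26
H(h, L) = 3*L*h (H(h, L) = L*h + (2*h)*L = L*h + 2*L*h = 3*L*h)
(H(-3, -5)/(22 + Q))*4 = ((3*(-5)*(-3))/(22 - 26))*4 = (45/(-4))*4 = (45*(-¼))*4 = -45/4*4 = -45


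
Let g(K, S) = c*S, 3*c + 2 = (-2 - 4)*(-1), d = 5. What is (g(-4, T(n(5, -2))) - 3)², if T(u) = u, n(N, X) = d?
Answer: 121/9 ≈ 13.444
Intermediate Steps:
n(N, X) = 5
c = 4/3 (c = -⅔ + ((-2 - 4)*(-1))/3 = -⅔ + (-6*(-1))/3 = -⅔ + (⅓)*6 = -⅔ + 2 = 4/3 ≈ 1.3333)
g(K, S) = 4*S/3
(g(-4, T(n(5, -2))) - 3)² = ((4/3)*5 - 3)² = (20/3 - 3)² = (11/3)² = 121/9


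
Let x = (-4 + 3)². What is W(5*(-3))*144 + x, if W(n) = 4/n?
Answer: -187/5 ≈ -37.400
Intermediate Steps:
x = 1 (x = (-1)² = 1)
W(5*(-3))*144 + x = (4/((5*(-3))))*144 + 1 = (4/(-15))*144 + 1 = (4*(-1/15))*144 + 1 = -4/15*144 + 1 = -192/5 + 1 = -187/5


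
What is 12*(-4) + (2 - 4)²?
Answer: -44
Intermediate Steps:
12*(-4) + (2 - 4)² = -48 + (-2)² = -48 + 4 = -44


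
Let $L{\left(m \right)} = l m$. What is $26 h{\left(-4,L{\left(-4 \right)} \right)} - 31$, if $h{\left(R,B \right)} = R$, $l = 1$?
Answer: $-135$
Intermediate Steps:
$L{\left(m \right)} = m$ ($L{\left(m \right)} = 1 m = m$)
$26 h{\left(-4,L{\left(-4 \right)} \right)} - 31 = 26 \left(-4\right) - 31 = -104 - 31 = -135$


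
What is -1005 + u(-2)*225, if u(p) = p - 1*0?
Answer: -1455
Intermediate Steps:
u(p) = p (u(p) = p + 0 = p)
-1005 + u(-2)*225 = -1005 - 2*225 = -1005 - 450 = -1455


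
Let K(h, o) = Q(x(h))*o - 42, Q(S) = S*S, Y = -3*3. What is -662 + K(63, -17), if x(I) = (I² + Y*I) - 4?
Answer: -196289572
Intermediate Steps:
Y = -9
x(I) = -4 + I² - 9*I (x(I) = (I² - 9*I) - 4 = -4 + I² - 9*I)
Q(S) = S²
K(h, o) = -42 + o*(-4 + h² - 9*h)² (K(h, o) = (-4 + h² - 9*h)²*o - 42 = o*(-4 + h² - 9*h)² - 42 = -42 + o*(-4 + h² - 9*h)²)
-662 + K(63, -17) = -662 + (-42 - 17*(-4 + 63² - 9*63)²) = -662 + (-42 - 17*(-4 + 3969 - 567)²) = -662 + (-42 - 17*3398²) = -662 + (-42 - 17*11546404) = -662 + (-42 - 196288868) = -662 - 196288910 = -196289572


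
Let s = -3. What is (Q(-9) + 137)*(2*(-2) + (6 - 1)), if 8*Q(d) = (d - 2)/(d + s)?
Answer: 13163/96 ≈ 137.11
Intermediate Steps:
Q(d) = (-2 + d)/(8*(-3 + d)) (Q(d) = ((d - 2)/(d - 3))/8 = ((-2 + d)/(-3 + d))/8 = (-2 + d)/(8*(-3 + d)))
(Q(-9) + 137)*(2*(-2) + (6 - 1)) = ((-2 - 9)/(8*(-3 - 9)) + 137)*(2*(-2) + (6 - 1)) = ((1/8)*(-11)/(-12) + 137)*(-4 + 5) = ((1/8)*(-1/12)*(-11) + 137)*1 = (11/96 + 137)*1 = (13163/96)*1 = 13163/96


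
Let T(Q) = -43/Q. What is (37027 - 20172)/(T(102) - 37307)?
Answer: -1719210/3805357 ≈ -0.45179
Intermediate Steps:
(37027 - 20172)/(T(102) - 37307) = (37027 - 20172)/(-43/102 - 37307) = 16855/(-43*1/102 - 37307) = 16855/(-43/102 - 37307) = 16855/(-3805357/102) = 16855*(-102/3805357) = -1719210/3805357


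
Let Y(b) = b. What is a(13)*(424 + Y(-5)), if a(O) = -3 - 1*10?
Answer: -5447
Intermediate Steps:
a(O) = -13 (a(O) = -3 - 10 = -13)
a(13)*(424 + Y(-5)) = -13*(424 - 5) = -13*419 = -5447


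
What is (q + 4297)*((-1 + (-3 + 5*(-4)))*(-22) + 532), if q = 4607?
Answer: 9438240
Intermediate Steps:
(q + 4297)*((-1 + (-3 + 5*(-4)))*(-22) + 532) = (4607 + 4297)*((-1 + (-3 + 5*(-4)))*(-22) + 532) = 8904*((-1 + (-3 - 20))*(-22) + 532) = 8904*((-1 - 23)*(-22) + 532) = 8904*(-24*(-22) + 532) = 8904*(528 + 532) = 8904*1060 = 9438240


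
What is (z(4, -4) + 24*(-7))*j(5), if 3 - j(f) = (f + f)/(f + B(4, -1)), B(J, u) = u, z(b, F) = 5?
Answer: -163/2 ≈ -81.500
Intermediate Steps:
j(f) = 3 - 2*f/(-1 + f) (j(f) = 3 - (f + f)/(f - 1) = 3 - 2*f/(-1 + f))
(z(4, -4) + 24*(-7))*j(5) = (5 + 24*(-7))*((-3 + 5)/(-1 + 5)) = (5 - 168)*(2/4) = -163*2/4 = -163*½ = -163/2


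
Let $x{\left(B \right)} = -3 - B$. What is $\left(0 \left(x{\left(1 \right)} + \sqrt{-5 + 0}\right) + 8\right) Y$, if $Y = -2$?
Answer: $-16$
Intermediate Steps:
$\left(0 \left(x{\left(1 \right)} + \sqrt{-5 + 0}\right) + 8\right) Y = \left(0 \left(\left(-3 - 1\right) + \sqrt{-5 + 0}\right) + 8\right) \left(-2\right) = \left(0 \left(\left(-3 - 1\right) + \sqrt{-5}\right) + 8\right) \left(-2\right) = \left(0 \left(-4 + i \sqrt{5}\right) + 8\right) \left(-2\right) = \left(0 + 8\right) \left(-2\right) = 8 \left(-2\right) = -16$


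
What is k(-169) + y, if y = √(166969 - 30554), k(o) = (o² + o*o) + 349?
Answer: 57471 + √136415 ≈ 57840.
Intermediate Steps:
k(o) = 349 + 2*o² (k(o) = (o² + o²) + 349 = 2*o² + 349 = 349 + 2*o²)
y = √136415 ≈ 369.34
k(-169) + y = (349 + 2*(-169)²) + √136415 = (349 + 2*28561) + √136415 = (349 + 57122) + √136415 = 57471 + √136415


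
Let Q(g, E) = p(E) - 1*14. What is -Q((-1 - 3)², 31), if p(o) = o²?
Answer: -947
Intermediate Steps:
Q(g, E) = -14 + E² (Q(g, E) = E² - 1*14 = E² - 14 = -14 + E²)
-Q((-1 - 3)², 31) = -(-14 + 31²) = -(-14 + 961) = -1*947 = -947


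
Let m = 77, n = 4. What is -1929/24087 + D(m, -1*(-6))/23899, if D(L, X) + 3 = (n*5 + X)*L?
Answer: 682914/191885071 ≈ 0.0035590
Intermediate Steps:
D(L, X) = -3 + L*(20 + X) (D(L, X) = -3 + (4*5 + X)*L = -3 + (20 + X)*L = -3 + L*(20 + X))
-1929/24087 + D(m, -1*(-6))/23899 = -1929/24087 + (-3 + 20*77 + 77*(-1*(-6)))/23899 = -1929*1/24087 + (-3 + 1540 + 77*6)*(1/23899) = -643/8029 + (-3 + 1540 + 462)*(1/23899) = -643/8029 + 1999*(1/23899) = -643/8029 + 1999/23899 = 682914/191885071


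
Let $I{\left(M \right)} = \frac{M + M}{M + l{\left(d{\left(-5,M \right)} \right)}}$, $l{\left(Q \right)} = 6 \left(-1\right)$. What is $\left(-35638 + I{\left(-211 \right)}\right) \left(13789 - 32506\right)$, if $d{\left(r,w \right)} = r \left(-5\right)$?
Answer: $\frac{144739010208}{217} \approx 6.67 \cdot 10^{8}$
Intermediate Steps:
$d{\left(r,w \right)} = - 5 r$
$l{\left(Q \right)} = -6$
$I{\left(M \right)} = \frac{2 M}{-6 + M}$ ($I{\left(M \right)} = \frac{M + M}{M - 6} = \frac{2 M}{-6 + M}$)
$\left(-35638 + I{\left(-211 \right)}\right) \left(13789 - 32506\right) = \left(-35638 + 2 \left(-211\right) \frac{1}{-6 - 211}\right) \left(13789 - 32506\right) = \left(-35638 + 2 \left(-211\right) \frac{1}{-217}\right) \left(-18717\right) = \left(-35638 + 2 \left(-211\right) \left(- \frac{1}{217}\right)\right) \left(-18717\right) = \left(-35638 + \frac{422}{217}\right) \left(-18717\right) = \left(- \frac{7733024}{217}\right) \left(-18717\right) = \frac{144739010208}{217}$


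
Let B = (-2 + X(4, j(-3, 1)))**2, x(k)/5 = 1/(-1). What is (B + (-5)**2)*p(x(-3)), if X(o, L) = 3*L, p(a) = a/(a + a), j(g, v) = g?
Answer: 73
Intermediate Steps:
x(k) = -5 (x(k) = 5/(-1) = 5*(-1) = -5)
p(a) = 1/2 (p(a) = a/((2*a)) = a*(1/(2*a)) = 1/2)
B = 121 (B = (-2 + 3*(-3))**2 = (-2 - 9)**2 = (-11)**2 = 121)
(B + (-5)**2)*p(x(-3)) = (121 + (-5)**2)*(1/2) = (121 + 25)*(1/2) = 146*(1/2) = 73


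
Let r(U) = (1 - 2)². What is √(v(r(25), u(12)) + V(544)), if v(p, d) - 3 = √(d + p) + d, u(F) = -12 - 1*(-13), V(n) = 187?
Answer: √(191 + √2) ≈ 13.871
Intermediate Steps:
r(U) = 1 (r(U) = (-1)² = 1)
u(F) = 1 (u(F) = -12 + 13 = 1)
v(p, d) = 3 + d + √(d + p) (v(p, d) = 3 + (√(d + p) + d) = 3 + (d + √(d + p)) = 3 + d + √(d + p))
√(v(r(25), u(12)) + V(544)) = √((3 + 1 + √(1 + 1)) + 187) = √((3 + 1 + √2) + 187) = √((4 + √2) + 187) = √(191 + √2)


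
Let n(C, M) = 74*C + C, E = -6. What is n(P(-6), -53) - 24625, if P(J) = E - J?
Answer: -24625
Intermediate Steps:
P(J) = -6 - J
n(C, M) = 75*C
n(P(-6), -53) - 24625 = 75*(-6 - 1*(-6)) - 24625 = 75*(-6 + 6) - 24625 = 75*0 - 24625 = 0 - 24625 = -24625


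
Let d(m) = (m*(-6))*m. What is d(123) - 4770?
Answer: -95544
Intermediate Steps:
d(m) = -6*m² (d(m) = (-6*m)*m = -6*m²)
d(123) - 4770 = -6*123² - 4770 = -6*15129 - 4770 = -90774 - 4770 = -95544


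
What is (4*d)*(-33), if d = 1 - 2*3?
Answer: 660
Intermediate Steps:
d = -5 (d = 1 - 6 = -5)
(4*d)*(-33) = (4*(-5))*(-33) = -20*(-33) = 660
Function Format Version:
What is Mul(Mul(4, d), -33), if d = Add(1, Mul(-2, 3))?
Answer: 660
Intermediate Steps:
d = -5 (d = Add(1, -6) = -5)
Mul(Mul(4, d), -33) = Mul(Mul(4, -5), -33) = Mul(-20, -33) = 660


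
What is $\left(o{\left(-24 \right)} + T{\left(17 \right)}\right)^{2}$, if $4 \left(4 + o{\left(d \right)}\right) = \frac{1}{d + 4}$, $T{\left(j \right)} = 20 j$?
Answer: $\frac{722480641}{6400} \approx 1.1289 \cdot 10^{5}$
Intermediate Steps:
$o{\left(d \right)} = -4 + \frac{1}{4 \left(4 + d\right)}$ ($o{\left(d \right)} = -4 + \frac{1}{4 \left(d + 4\right)} = -4 + \frac{1}{4 \left(4 + d\right)}$)
$\left(o{\left(-24 \right)} + T{\left(17 \right)}\right)^{2} = \left(\frac{-63 - -384}{4 \left(4 - 24\right)} + 20 \cdot 17\right)^{2} = \left(\frac{-63 + 384}{4 \left(-20\right)} + 340\right)^{2} = \left(\frac{1}{4} \left(- \frac{1}{20}\right) 321 + 340\right)^{2} = \left(- \frac{321}{80} + 340\right)^{2} = \left(\frac{26879}{80}\right)^{2} = \frac{722480641}{6400}$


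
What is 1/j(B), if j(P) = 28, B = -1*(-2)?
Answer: 1/28 ≈ 0.035714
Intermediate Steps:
B = 2
1/j(B) = 1/28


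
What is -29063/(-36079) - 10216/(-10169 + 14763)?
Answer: -117533821/82873463 ≈ -1.4182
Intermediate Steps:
-29063/(-36079) - 10216/(-10169 + 14763) = -29063*(-1/36079) - 10216/4594 = 29063/36079 - 10216*1/4594 = 29063/36079 - 5108/2297 = -117533821/82873463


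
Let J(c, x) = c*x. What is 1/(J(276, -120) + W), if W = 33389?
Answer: 1/269 ≈ 0.0037175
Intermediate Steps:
1/(J(276, -120) + W) = 1/(276*(-120) + 33389) = 1/(-33120 + 33389) = 1/269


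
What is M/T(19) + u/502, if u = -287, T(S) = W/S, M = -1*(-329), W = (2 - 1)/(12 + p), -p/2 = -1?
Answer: 43931741/502 ≈ 87513.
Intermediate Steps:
p = 2 (p = -2*(-1) = 2)
W = 1/14 (W = (2 - 1)/(12 + 2) = 1/14 ≈ 0.071429)
M = 329
T(S) = 1/(14*S)
M/T(19) + u/502 = 329/(((1/14)/19)) - 287/502 = 329/(((1/14)*(1/19))) - 287*1/502 = 329/(1/266) - 287/502 = 329*266 - 287/502 = 87514 - 287/502 = 43931741/502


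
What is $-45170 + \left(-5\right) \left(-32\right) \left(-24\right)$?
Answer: $-49010$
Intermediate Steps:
$-45170 + \left(-5\right) \left(-32\right) \left(-24\right) = -45170 + 160 \left(-24\right) = -45170 - 3840 = -49010$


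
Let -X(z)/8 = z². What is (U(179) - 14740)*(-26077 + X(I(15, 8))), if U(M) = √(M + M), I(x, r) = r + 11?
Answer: 426944100 - 28965*√358 ≈ 4.2640e+8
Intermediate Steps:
I(x, r) = 11 + r
U(M) = √2*√M (U(M) = √(2*M) = √2*√M)
X(z) = -8*z²
(U(179) - 14740)*(-26077 + X(I(15, 8))) = (√2*√179 - 14740)*(-26077 - 8*(11 + 8)²) = (√358 - 14740)*(-26077 - 8*19²) = (-14740 + √358)*(-26077 - 8*361) = (-14740 + √358)*(-26077 - 2888) = (-14740 + √358)*(-28965) = 426944100 - 28965*√358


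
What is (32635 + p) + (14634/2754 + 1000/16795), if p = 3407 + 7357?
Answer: 7435559780/171309 ≈ 43404.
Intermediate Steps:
p = 10764
(32635 + p) + (14634/2754 + 1000/16795) = (32635 + 10764) + (14634/2754 + 1000/16795) = 43399 + (14634*(1/2754) + 1000*(1/16795)) = 43399 + (271/51 + 200/3359) = 43399 + 920489/171309 = 7435559780/171309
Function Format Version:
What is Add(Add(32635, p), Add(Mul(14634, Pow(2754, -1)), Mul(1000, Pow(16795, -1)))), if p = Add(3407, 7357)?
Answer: Rational(7435559780, 171309) ≈ 43404.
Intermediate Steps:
p = 10764
Add(Add(32635, p), Add(Mul(14634, Pow(2754, -1)), Mul(1000, Pow(16795, -1)))) = Add(Add(32635, 10764), Add(Mul(14634, Pow(2754, -1)), Mul(1000, Pow(16795, -1)))) = Add(43399, Add(Mul(14634, Rational(1, 2754)), Mul(1000, Rational(1, 16795)))) = Add(43399, Add(Rational(271, 51), Rational(200, 3359))) = Add(43399, Rational(920489, 171309)) = Rational(7435559780, 171309)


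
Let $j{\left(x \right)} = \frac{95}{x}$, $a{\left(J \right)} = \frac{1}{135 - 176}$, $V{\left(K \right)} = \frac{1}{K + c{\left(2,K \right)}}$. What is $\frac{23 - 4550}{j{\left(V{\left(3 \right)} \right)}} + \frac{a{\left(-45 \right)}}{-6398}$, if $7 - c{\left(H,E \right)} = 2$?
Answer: $- \frac{593756413}{99680840} \approx -5.9566$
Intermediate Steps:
$c{\left(H,E \right)} = 5$ ($c{\left(H,E \right)} = 7 - 2 = 5$)
$V{\left(K \right)} = \frac{1}{5 + K}$ ($V{\left(K \right)} = \frac{1}{K + 5} = \frac{1}{5 + K}$)
$a{\left(J \right)} = - \frac{1}{41}$ ($a{\left(J \right)} = \frac{1}{-41} = - \frac{1}{41}$)
$\frac{23 - 4550}{j{\left(V{\left(3 \right)} \right)}} + \frac{a{\left(-45 \right)}}{-6398} = \frac{23 - 4550}{95 \frac{1}{\frac{1}{5 + 3}}} - \frac{1}{41 \left(-6398\right)} = \frac{23 - 4550}{95 \frac{1}{\frac{1}{8}}} - - \frac{1}{262318} = - \frac{4527}{95 \frac{1}{\frac{1}{8}}} + \frac{1}{262318} = - \frac{4527}{95 \cdot 8} + \frac{1}{262318} = - \frac{4527}{760} + \frac{1}{262318} = - \frac{593756413}{99680840}$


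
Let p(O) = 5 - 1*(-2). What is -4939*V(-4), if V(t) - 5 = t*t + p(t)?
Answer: -138292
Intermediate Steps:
p(O) = 7 (p(O) = 5 + 2 = 7)
V(t) = 12 + t**2 (V(t) = 5 + (t*t + 7) = 5 + (t**2 + 7) = 5 + (7 + t**2) = 12 + t**2)
-4939*V(-4) = -4939*(12 + (-4)**2) = -4939*(12 + 16) = -4939*28 = -138292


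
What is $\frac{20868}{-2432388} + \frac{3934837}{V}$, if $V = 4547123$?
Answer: $\frac{4904845206}{5724827857} \approx 0.85677$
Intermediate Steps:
$\frac{20868}{-2432388} + \frac{3934837}{V} = \frac{20868}{-2432388} + \frac{3934837}{4547123} = 20868 \left(- \frac{1}{2432388}\right) + 3934837 \cdot \frac{1}{4547123} = - \frac{1739}{202699} + \frac{3934837}{4547123} = \frac{4904845206}{5724827857}$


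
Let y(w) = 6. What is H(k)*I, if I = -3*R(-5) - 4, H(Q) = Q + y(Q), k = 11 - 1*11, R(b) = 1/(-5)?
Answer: -102/5 ≈ -20.400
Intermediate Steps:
R(b) = -1/5
k = 0 (k = 11 - 11 = 0)
H(Q) = 6 + Q (H(Q) = Q + 6 = 6 + Q)
I = -17/5 (I = -3*(-1/5) - 4 = 3/5 - 4 = -17/5 ≈ -3.4000)
H(k)*I = (6 + 0)*(-17/5) = 6*(-17/5) = -102/5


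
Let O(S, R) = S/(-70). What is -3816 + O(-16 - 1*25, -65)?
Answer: -267079/70 ≈ -3815.4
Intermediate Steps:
O(S, R) = -S/70 (O(S, R) = S*(-1/70) = -S/70)
-3816 + O(-16 - 1*25, -65) = -3816 - (-16 - 1*25)/70 = -3816 - (-16 - 25)/70 = -3816 - 1/70*(-41) = -3816 + 41/70 = -267079/70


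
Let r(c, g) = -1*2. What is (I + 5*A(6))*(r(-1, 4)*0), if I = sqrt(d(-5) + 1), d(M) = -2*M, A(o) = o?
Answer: 0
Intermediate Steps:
r(c, g) = -2
I = sqrt(11) (I = sqrt(-2*(-5) + 1) = sqrt(10 + 1) = sqrt(11) ≈ 3.3166)
(I + 5*A(6))*(r(-1, 4)*0) = (sqrt(11) + 5*6)*(-2*0) = (sqrt(11) + 30)*0 = (30 + sqrt(11))*0 = 0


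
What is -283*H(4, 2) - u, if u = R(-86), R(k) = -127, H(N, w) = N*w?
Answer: -2137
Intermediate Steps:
u = -127
-283*H(4, 2) - u = -1132*2 - 1*(-127) = -283*8 + 127 = -2264 + 127 = -2137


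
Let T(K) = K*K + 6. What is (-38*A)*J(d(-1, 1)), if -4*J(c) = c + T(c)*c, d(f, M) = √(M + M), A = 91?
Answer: 15561*√2/2 ≈ 11003.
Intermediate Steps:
T(K) = 6 + K² (T(K) = K² + 6 = 6 + K²)
d(f, M) = √2*√M (d(f, M) = √(2*M) = √2*√M)
J(c) = -c/4 - c*(6 + c²)/4 (J(c) = -(c + (6 + c²)*c)/4 = -(c + c*(6 + c²))/4 = -c/4 - c*(6 + c²)/4)
(-38*A)*J(d(-1, 1)) = (-38*91)*(-√2*√1*(7 + (√2*√1)²)/4) = -(-1729)*√2*1*(7 + (√2*1)²)/2 = -(-1729)*√2*(7 + (√2)²)/2 = -(-1729)*√2*(7 + 2)/2 = -(-1729)*√2*9/2 = -(-15561)*√2/2 = 15561*√2/2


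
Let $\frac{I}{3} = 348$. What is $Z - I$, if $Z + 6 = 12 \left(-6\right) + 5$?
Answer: $-1117$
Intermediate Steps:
$I = 1044$ ($I = 3 \cdot 348 = 1044$)
$Z = -73$ ($Z = -6 + \left(12 \left(-6\right) + 5\right) = -6 + \left(-72 + 5\right) = -6 - 67 = -73$)
$Z - I = -73 - 1044 = -1117$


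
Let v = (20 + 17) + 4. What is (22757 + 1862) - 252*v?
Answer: 14287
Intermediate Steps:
v = 41 (v = 37 + 4 = 41)
(22757 + 1862) - 252*v = (22757 + 1862) - 252*41 = 24619 - 1*10332 = 24619 - 10332 = 14287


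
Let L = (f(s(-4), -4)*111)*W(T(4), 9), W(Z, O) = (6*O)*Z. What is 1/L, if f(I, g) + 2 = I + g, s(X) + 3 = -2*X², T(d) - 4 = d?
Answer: -1/1966032 ≈ -5.0864e-7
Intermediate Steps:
T(d) = 4 + d
s(X) = -3 - 2*X²
f(I, g) = -2 + I + g (f(I, g) = -2 + (I + g) = -2 + I + g)
W(Z, O) = 6*O*Z
L = -1966032 (L = ((-2 + (-3 - 2*(-4)²) - 4)*111)*(6*9*(4 + 4)) = ((-2 + (-3 - 2*16) - 4)*111)*(6*9*8) = ((-2 + (-3 - 32) - 4)*111)*432 = ((-2 - 35 - 4)*111)*432 = -41*111*432 = -4551*432 = -1966032)
1/L = 1/(-1966032) = -1/1966032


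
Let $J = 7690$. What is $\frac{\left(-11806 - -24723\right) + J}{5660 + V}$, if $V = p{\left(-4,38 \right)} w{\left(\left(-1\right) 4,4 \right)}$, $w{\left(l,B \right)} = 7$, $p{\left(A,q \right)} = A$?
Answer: $\frac{20607}{5632} \approx 3.6589$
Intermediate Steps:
$V = -28$ ($V = \left(-4\right) 7 = -28$)
$\frac{\left(-11806 - -24723\right) + J}{5660 + V} = \frac{\left(-11806 - -24723\right) + 7690}{5660 - 28} = \frac{\left(-11806 + 24723\right) + 7690}{5632} = \left(12917 + 7690\right) \frac{1}{5632} = 20607 \cdot \frac{1}{5632} = \frac{20607}{5632}$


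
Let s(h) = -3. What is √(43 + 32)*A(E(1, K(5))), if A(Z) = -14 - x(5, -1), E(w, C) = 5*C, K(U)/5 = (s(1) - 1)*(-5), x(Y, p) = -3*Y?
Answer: 5*√3 ≈ 8.6602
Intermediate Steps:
K(U) = 100 (K(U) = 5*((-3 - 1)*(-5)) = 5*(-4*(-5)) = 5*20 = 100)
A(Z) = 1 (A(Z) = -14 - (-3)*5 = -14 - 1*(-15) = -14 + 15 = 1)
√(43 + 32)*A(E(1, K(5))) = √(43 + 32)*1 = √75*1 = (5*√3)*1 = 5*√3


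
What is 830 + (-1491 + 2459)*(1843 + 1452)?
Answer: 3190390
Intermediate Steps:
830 + (-1491 + 2459)*(1843 + 1452) = 830 + 968*3295 = 830 + 3189560 = 3190390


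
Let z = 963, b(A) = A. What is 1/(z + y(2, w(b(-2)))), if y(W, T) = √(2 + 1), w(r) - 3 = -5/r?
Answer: 321/309122 - √3/927366 ≈ 0.0010366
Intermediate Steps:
w(r) = 3 - 5/r
y(W, T) = √3
1/(z + y(2, w(b(-2)))) = 1/(963 + √3)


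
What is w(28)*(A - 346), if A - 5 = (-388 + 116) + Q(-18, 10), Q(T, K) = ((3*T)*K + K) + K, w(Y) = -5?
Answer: 5665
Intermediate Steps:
Q(T, K) = 2*K + 3*K*T (Q(T, K) = (3*K*T + K) + K = (K + 3*K*T) + K = 2*K + 3*K*T)
A = -787 (A = 5 + ((-388 + 116) + 10*(2 + 3*(-18))) = 5 + (-272 + 10*(2 - 54)) = 5 + (-272 + 10*(-52)) = 5 + (-272 - 520) = 5 - 792 = -787)
w(28)*(A - 346) = -5*(-787 - 346) = -5*(-1133) = 5665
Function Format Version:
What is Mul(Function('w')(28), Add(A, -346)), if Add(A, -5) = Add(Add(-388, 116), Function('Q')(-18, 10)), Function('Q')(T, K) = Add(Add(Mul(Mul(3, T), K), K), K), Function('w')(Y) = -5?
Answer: 5665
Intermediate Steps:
Function('Q')(T, K) = Add(Mul(2, K), Mul(3, K, T)) (Function('Q')(T, K) = Add(Add(Mul(3, K, T), K), K) = Add(Add(K, Mul(3, K, T)), K) = Add(Mul(2, K), Mul(3, K, T)))
A = -787 (A = Add(5, Add(Add(-388, 116), Mul(10, Add(2, Mul(3, -18))))) = Add(5, Add(-272, Mul(10, Add(2, -54)))) = Add(5, Add(-272, Mul(10, -52))) = Add(5, Add(-272, -520)) = Add(5, -792) = -787)
Mul(Function('w')(28), Add(A, -346)) = Mul(-5, Add(-787, -346)) = Mul(-5, -1133) = 5665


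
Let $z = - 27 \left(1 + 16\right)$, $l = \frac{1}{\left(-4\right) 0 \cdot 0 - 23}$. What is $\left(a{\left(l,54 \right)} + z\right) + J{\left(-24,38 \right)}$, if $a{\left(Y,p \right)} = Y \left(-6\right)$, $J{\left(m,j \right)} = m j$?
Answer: $- \frac{31527}{23} \approx -1370.7$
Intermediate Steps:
$l = - \frac{1}{23}$ ($l = \frac{1}{0 \cdot 0 - 23} = \frac{1}{0 - 23} = \frac{1}{-23} = - \frac{1}{23} \approx -0.043478$)
$z = -459$ ($z = \left(-27\right) 17 = -459$)
$J{\left(m,j \right)} = j m$
$a{\left(Y,p \right)} = - 6 Y$
$\left(a{\left(l,54 \right)} + z\right) + J{\left(-24,38 \right)} = \left(\left(-6\right) \left(- \frac{1}{23}\right) - 459\right) + 38 \left(-24\right) = \left(\frac{6}{23} - 459\right) - 912 = - \frac{10551}{23} - 912 = - \frac{31527}{23}$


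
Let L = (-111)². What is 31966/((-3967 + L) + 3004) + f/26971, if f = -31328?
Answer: 253165781/153168309 ≈ 1.6529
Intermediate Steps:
L = 12321
31966/((-3967 + L) + 3004) + f/26971 = 31966/((-3967 + 12321) + 3004) - 31328/26971 = 31966/(8354 + 3004) - 31328*1/26971 = 31966/11358 - 31328/26971 = 31966*(1/11358) - 31328/26971 = 15983/5679 - 31328/26971 = 253165781/153168309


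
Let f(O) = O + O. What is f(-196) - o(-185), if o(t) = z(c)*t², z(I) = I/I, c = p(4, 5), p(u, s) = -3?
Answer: -34617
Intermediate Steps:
f(O) = 2*O
c = -3
z(I) = 1
o(t) = t² (o(t) = 1*t² = t²)
f(-196) - o(-185) = 2*(-196) - 1*(-185)² = -392 - 1*34225 = -392 - 34225 = -34617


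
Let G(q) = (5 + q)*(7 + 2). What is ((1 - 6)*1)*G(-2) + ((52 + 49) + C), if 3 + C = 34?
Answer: -3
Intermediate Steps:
C = 31 (C = -3 + 34 = 31)
G(q) = 45 + 9*q (G(q) = (5 + q)*9 = 45 + 9*q)
((1 - 6)*1)*G(-2) + ((52 + 49) + C) = ((1 - 6)*1)*(45 + 9*(-2)) + ((52 + 49) + 31) = (-5*1)*(45 - 18) + (101 + 31) = -5*27 + 132 = -135 + 132 = -3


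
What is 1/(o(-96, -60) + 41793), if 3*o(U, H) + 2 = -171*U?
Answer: 3/141793 ≈ 2.1158e-5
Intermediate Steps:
o(U, H) = -⅔ - 57*U (o(U, H) = -⅔ + (-171*U)/3 = -⅔ - 57*U)
1/(o(-96, -60) + 41793) = 1/((-⅔ - 57*(-96)) + 41793) = 1/((-⅔ + 5472) + 41793) = 1/(16414/3 + 41793) = 1/(141793/3) = 3/141793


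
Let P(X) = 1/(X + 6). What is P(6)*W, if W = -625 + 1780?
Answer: 385/4 ≈ 96.250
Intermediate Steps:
W = 1155
P(X) = 1/(6 + X)
P(6)*W = 1155/(6 + 6) = 1155/12 = (1/12)*1155 = 385/4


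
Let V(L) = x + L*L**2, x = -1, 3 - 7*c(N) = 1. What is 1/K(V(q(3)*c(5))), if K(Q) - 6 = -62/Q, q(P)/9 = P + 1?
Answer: 372905/2216164 ≈ 0.16827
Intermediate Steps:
c(N) = 2/7 (c(N) = 3/7 - 1/7*1 = 3/7 - 1/7 = 2/7)
q(P) = 9 + 9*P (q(P) = 9*(P + 1) = 9*(1 + P) = 9 + 9*P)
V(L) = -1 + L**3 (V(L) = -1 + L*L**2 = -1 + L**3)
K(Q) = 6 - 62/Q
1/K(V(q(3)*c(5))) = 1/(6 - 62/(-1 + ((9 + 9*3)*(2/7))**3)) = 1/(6 - 62/(-1 + ((9 + 27)*(2/7))**3)) = 1/(6 - 62/(-1 + (36*(2/7))**3)) = 1/(6 - 62/(-1 + (72/7)**3)) = 1/(6 - 62/(-1 + 373248/343)) = 1/(6 - 62/372905/343) = 1/(6 - 62*343/372905) = 1/(6 - 21266/372905) = 1/(2216164/372905) = 372905/2216164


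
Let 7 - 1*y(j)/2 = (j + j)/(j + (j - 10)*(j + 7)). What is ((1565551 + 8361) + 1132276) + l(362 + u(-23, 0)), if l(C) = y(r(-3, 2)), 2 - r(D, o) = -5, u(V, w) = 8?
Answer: 13531014/5 ≈ 2.7062e+6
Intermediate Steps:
r(D, o) = 7 (r(D, o) = 2 - 1*(-5) = 2 + 5 = 7)
y(j) = 14 - 4*j/(j + (-10 + j)*(7 + j)) (y(j) = 14 - 2*(j + j)/(j + (j - 10)*(j + 7)) = 14 - 2*2*j/(j + (-10 + j)*(7 + j)) = 14 - 4*j/(j + (-10 + j)*(7 + j)))
l(C) = 74/5 (l(C) = 2*(490 - 7*7² + 16*7)/(70 - 1*7² + 2*7) = 2*(490 - 7*49 + 112)/(70 - 1*49 + 14) = 2*(490 - 343 + 112)/(70 - 49 + 14) = 2*259/35 = 2*(1/35)*259 = 74/5)
((1565551 + 8361) + 1132276) + l(362 + u(-23, 0)) = ((1565551 + 8361) + 1132276) + 74/5 = (1573912 + 1132276) + 74/5 = 2706188 + 74/5 = 13531014/5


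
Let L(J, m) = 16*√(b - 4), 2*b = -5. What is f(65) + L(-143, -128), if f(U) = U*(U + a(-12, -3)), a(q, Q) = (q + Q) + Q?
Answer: 3055 + 8*I*√26 ≈ 3055.0 + 40.792*I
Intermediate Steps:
b = -5/2 (b = (½)*(-5) = -5/2 ≈ -2.5000)
a(q, Q) = q + 2*Q (a(q, Q) = (Q + q) + Q = q + 2*Q)
f(U) = U*(-18 + U) (f(U) = U*(U + (-12 + 2*(-3))) = U*(U + (-12 - 6)) = U*(U - 18) = U*(-18 + U))
L(J, m) = 8*I*√26 (L(J, m) = 16*√(-5/2 - 4) = 16*√(-13/2) = 16*(I*√26/2) = 8*I*√26)
f(65) + L(-143, -128) = 65*(-18 + 65) + 8*I*√26 = 65*47 + 8*I*√26 = 3055 + 8*I*√26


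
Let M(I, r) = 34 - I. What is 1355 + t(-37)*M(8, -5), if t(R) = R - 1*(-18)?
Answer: 861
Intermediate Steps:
t(R) = 18 + R (t(R) = R + 18 = 18 + R)
1355 + t(-37)*M(8, -5) = 1355 + (18 - 37)*(34 - 1*8) = 1355 - 19*(34 - 8) = 1355 - 19*26 = 1355 - 494 = 861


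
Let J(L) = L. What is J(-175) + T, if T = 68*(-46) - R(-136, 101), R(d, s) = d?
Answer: -3167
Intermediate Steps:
T = -2992 (T = 68*(-46) - 1*(-136) = -3128 + 136 = -2992)
J(-175) + T = -175 - 2992 = -3167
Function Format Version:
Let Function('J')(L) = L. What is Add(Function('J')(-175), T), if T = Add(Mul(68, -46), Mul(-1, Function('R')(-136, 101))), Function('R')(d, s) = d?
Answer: -3167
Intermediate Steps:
T = -2992 (T = Add(Mul(68, -46), Mul(-1, -136)) = Add(-3128, 136) = -2992)
Add(Function('J')(-175), T) = Add(-175, -2992) = -3167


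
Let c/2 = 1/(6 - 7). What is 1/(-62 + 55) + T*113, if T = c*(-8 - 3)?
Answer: 17401/7 ≈ 2485.9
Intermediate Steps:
c = -2 (c = 2/(6 - 7) = 2/(-1) = 2*(-1) = -2)
T = 22 (T = -2*(-8 - 3) = -2*(-11) = 22)
1/(-62 + 55) + T*113 = 1/(-62 + 55) + 22*113 = 1/(-7) + 2486 = -1/7 + 2486 = 17401/7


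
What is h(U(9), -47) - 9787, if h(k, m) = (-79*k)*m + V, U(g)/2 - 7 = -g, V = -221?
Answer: -24860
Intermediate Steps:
U(g) = 14 - 2*g (U(g) = 14 + 2*(-g) = 14 - 2*g)
h(k, m) = -221 - 79*k*m (h(k, m) = (-79*k)*m - 221 = -79*k*m - 221 = -221 - 79*k*m)
h(U(9), -47) - 9787 = (-221 - 79*(14 - 2*9)*(-47)) - 9787 = (-221 - 79*(14 - 18)*(-47)) - 9787 = (-221 - 79*(-4)*(-47)) - 9787 = (-221 - 14852) - 9787 = -15073 - 9787 = -24860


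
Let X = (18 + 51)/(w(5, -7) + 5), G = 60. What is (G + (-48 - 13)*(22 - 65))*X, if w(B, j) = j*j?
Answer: 61709/18 ≈ 3428.3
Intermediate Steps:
w(B, j) = j²
X = 23/18 (X = (18 + 51)/((-7)² + 5) = 69/(49 + 5) = 69/54 = 69*(1/54) = 23/18 ≈ 1.2778)
(G + (-48 - 13)*(22 - 65))*X = (60 + (-48 - 13)*(22 - 65))*(23/18) = (60 - 61*(-43))*(23/18) = (60 + 2623)*(23/18) = 2683*(23/18) = 61709/18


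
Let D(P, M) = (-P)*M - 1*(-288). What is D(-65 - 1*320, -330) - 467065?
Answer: -593827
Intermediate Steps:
D(P, M) = 288 - M*P (D(P, M) = -M*P + 288 = 288 - M*P)
D(-65 - 1*320, -330) - 467065 = (288 - 1*(-330)*(-65 - 1*320)) - 467065 = (288 - 1*(-330)*(-65 - 320)) - 467065 = (288 - 1*(-330)*(-385)) - 467065 = (288 - 127050) - 467065 = -126762 - 467065 = -593827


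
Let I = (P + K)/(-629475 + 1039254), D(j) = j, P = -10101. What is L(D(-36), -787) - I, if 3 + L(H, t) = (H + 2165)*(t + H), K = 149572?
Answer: -718002609901/409779 ≈ -1.7522e+6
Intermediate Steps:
L(H, t) = -3 + (2165 + H)*(H + t) (L(H, t) = -3 + (H + 2165)*(t + H) = -3 + (2165 + H)*(H + t))
I = 139471/409779 (I = (-10101 + 149572)/(-629475 + 1039254) = 139471/409779 ≈ 0.34036)
L(D(-36), -787) - I = (-3 + (-36)² + 2165*(-36) + 2165*(-787) - 36*(-787)) - 1*139471/409779 = (-3 + 1296 - 77940 - 1703855 + 28332) - 139471/409779 = -1752170 - 139471/409779 = -718002609901/409779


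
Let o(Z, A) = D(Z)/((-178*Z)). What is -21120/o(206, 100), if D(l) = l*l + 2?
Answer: 11733760/643 ≈ 18248.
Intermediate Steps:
D(l) = 2 + l² (D(l) = l² + 2 = 2 + l²)
o(Z, A) = -(2 + Z²)/(178*Z) (o(Z, A) = (2 + Z²)/((-178*Z)) = (2 + Z²)*(-1/(178*Z)) = -(2 + Z²)/(178*Z))
-21120/o(206, 100) = -21120*36668/(-2 - 1*206²) = -21120*36668/(-2 - 1*42436) = -21120*36668/(-2 - 42436) = -21120/((1/178)*(1/206)*(-42438)) = -21120/(-21219/18334) = -21120*(-18334/21219) = 11733760/643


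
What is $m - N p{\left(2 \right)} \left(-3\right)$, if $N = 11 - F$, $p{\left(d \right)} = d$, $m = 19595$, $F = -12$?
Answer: $19733$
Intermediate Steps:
$N = 23$ ($N = 11 - -12 = 11 + 12 = 23$)
$m - N p{\left(2 \right)} \left(-3\right) = 19595 - 23 \cdot 2 \left(-3\right) = 19595 - 46 \left(-3\right) = 19595 - -138 = 19595 + 138 = 19733$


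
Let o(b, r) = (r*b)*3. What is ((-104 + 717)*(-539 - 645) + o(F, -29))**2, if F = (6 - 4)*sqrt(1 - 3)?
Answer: 526773966712 + 252575616*I*sqrt(2) ≈ 5.2677e+11 + 3.572e+8*I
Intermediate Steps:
F = 2*I*sqrt(2) (F = 2*sqrt(-2) = 2*(I*sqrt(2)) = 2*I*sqrt(2) ≈ 2.8284*I)
o(b, r) = 3*b*r (o(b, r) = (b*r)*3 = 3*b*r)
((-104 + 717)*(-539 - 645) + o(F, -29))**2 = ((-104 + 717)*(-539 - 645) + 3*(2*I*sqrt(2))*(-29))**2 = (613*(-1184) - 174*I*sqrt(2))**2 = (-725792 - 174*I*sqrt(2))**2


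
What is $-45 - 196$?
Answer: $-241$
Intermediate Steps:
$-45 - 196 = -241$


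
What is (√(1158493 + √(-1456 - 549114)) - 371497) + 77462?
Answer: -294035 + √(1158493 + I*√550570) ≈ -2.9296e+5 + 0.34469*I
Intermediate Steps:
(√(1158493 + √(-1456 - 549114)) - 371497) + 77462 = (√(1158493 + √(-550570)) - 371497) + 77462 = (√(1158493 + I*√550570) - 371497) + 77462 = (-371497 + √(1158493 + I*√550570)) + 77462 = -294035 + √(1158493 + I*√550570)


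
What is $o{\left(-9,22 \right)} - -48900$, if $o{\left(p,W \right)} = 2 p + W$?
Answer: $48904$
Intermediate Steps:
$o{\left(p,W \right)} = W + 2 p$
$o{\left(-9,22 \right)} - -48900 = \left(22 + 2 \left(-9\right)\right) - -48900 = \left(22 - 18\right) + 48900 = 4 + 48900 = 48904$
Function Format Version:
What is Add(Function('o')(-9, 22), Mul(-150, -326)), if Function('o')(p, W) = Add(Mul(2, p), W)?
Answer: 48904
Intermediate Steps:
Function('o')(p, W) = Add(W, Mul(2, p))
Add(Function('o')(-9, 22), Mul(-150, -326)) = Add(Add(22, Mul(2, -9)), Mul(-150, -326)) = Add(Add(22, -18), 48900) = Add(4, 48900) = 48904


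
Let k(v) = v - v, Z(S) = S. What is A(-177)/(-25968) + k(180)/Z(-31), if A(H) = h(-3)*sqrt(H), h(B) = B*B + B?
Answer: -I*sqrt(177)/4328 ≈ -0.003074*I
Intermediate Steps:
h(B) = B + B**2 (h(B) = B**2 + B = B + B**2)
k(v) = 0
A(H) = 6*sqrt(H) (A(H) = (-3*(1 - 3))*sqrt(H) = (-3*(-2))*sqrt(H) = 6*sqrt(H))
A(-177)/(-25968) + k(180)/Z(-31) = (6*sqrt(-177))/(-25968) + 0/(-31) = (6*(I*sqrt(177)))*(-1/25968) + 0*(-1/31) = (6*I*sqrt(177))*(-1/25968) + 0 = -I*sqrt(177)/4328 + 0 = -I*sqrt(177)/4328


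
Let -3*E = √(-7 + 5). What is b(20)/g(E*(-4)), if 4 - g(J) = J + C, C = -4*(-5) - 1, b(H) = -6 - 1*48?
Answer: 7290/2057 - 648*I*√2/2057 ≈ 3.544 - 0.44551*I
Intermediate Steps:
E = -I*√2/3 (E = -√(-7 + 5)/3 = -I*√2/3 ≈ -0.4714*I)
b(H) = -54 (b(H) = -6 - 48 = -54)
C = 19 (C = 20 - 1 = 19)
g(J) = -15 - J (g(J) = 4 - (J + 19) = 4 - (19 + J) = 4 + (-19 - J) = -15 - J)
b(20)/g(E*(-4)) = -54/(-15 - (-I*√2/3)*(-4)) = -54/(-15 - 4*I*√2/3)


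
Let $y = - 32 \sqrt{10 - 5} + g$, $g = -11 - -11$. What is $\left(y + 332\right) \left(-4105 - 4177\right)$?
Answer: $-2749624 + 265024 \sqrt{5} \approx -2.157 \cdot 10^{6}$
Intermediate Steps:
$g = 0$ ($g = -11 + 11 = 0$)
$y = - 32 \sqrt{5}$ ($y = - 32 \sqrt{10 - 5} + 0 = - 32 \sqrt{5} + 0 = - 32 \sqrt{5} \approx -71.554$)
$\left(y + 332\right) \left(-4105 - 4177\right) = \left(- 32 \sqrt{5} + 332\right) \left(-4105 - 4177\right) = \left(332 - 32 \sqrt{5}\right) \left(-8282\right) = -2749624 + 265024 \sqrt{5}$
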